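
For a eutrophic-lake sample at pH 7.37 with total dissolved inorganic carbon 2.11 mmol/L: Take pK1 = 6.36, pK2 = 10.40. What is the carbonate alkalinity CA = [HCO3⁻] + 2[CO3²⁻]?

CA = [HCO3⁻] + 2[CO3²⁻] = (α₁ + 2α₂)·DIC
At pH 7.37: [H⁺]/K1 = 10^-1.01 = 0.097724, K2/[H⁺] = 10^-3.03 = 0.00093325
α₁ = 1/(1 + 0.097724 + 0.00093325) = 1/1.0987 = 0.9102; α₂ = α₁·K2/[H⁺] = 0.0008495
α₁ + 2α₂ = 0.9119
CA = 0.9119 × 2.11 = 1.92 mmol/L

CA = 1.92 mmol/L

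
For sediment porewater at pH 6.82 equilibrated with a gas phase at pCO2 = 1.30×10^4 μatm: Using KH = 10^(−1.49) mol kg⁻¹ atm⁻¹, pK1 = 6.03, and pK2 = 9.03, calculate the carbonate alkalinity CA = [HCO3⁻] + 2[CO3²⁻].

CA = 2.63 mmol/kg

[CO2*] = KH · pCO2 = 10^(−1.49) × 1.30×10^4×10^-6 = 4.207×10^-4 mol/kg
α₀ = 1/(1 + K1/[H⁺] + K1K2/[H⁺]²) = 1/(1 + 10^+0.79 + 10^-1.42) = 0.1388
DIC = [CO2*]/α₀ = 4.207×10^-4 / 0.1388 = 3.031 mmol/kg
CA = (α₁ + 2α₂)·DIC = (0.8559 + 2×0.005277) × 3.031 = 2.63 mmol/kg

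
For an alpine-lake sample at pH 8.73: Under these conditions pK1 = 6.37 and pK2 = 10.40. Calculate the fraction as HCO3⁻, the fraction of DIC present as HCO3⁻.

α₁ = 0.975

α₁ = 1 / (1 + [H⁺]/K1 + K2/[H⁺]) = 1 / (1 + 10^-2.36 + 10^-1.67)
   = 1 / (1 + 0.0043652 + 0.021380) = 1/1.0257 = 0.9749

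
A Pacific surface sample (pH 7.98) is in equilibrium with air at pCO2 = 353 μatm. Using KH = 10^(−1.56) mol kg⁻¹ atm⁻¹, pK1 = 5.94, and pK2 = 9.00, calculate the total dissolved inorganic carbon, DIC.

DIC = 1.18 mmol/kg

[CO2*] = KH · pCO2 = 10^(−1.56) × 353×10^-6 = 9.722×10^-6 mol/kg
α₀ = 1/(1 + K1/[H⁺] + K1K2/[H⁺]²) = 1/(1 + 10^+2.04 + 10^+1.02) = 0.008256
DIC = [CO2*]/α₀ = 9.722×10^-6 / 0.008256 = 1.18 mmol/kg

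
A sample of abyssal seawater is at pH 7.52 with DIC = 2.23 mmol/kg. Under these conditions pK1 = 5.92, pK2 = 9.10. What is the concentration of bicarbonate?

[HCO3⁻] = 2.12 mmol/kg

α₁ = 1 / (1 + [H⁺]/K1 + K2/[H⁺]) = 1 / (1 + 10^-1.60 + 10^-1.58)
   = 1 / (1 + 0.025119 + 0.026303) = 1/1.0514 = 0.9511
[HCO3⁻] = α₁ × DIC = 0.9511 × 2.23 = 2.12 mmol/kg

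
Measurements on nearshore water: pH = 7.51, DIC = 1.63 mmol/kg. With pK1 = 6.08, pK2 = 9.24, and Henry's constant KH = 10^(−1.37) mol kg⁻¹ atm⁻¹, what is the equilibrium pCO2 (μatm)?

α₀ = 1 / (1 + K1/[H⁺] + K1K2/[H⁺]²) = 1 / (1 + 10^+1.43 + 10^-0.30)
   = 1 / (1 + 26.915 + 0.50119) = 1/28.417 = 0.03519
[CO2*] = α₀ × DIC = 0.03519 × 1.63 = 0.05736 mmol/kg
pCO2 = [CO2*]/KH = 5.736×10^-5 / 4.266×10^-2 = 1340 μatm

pCO2 = 1340 μatm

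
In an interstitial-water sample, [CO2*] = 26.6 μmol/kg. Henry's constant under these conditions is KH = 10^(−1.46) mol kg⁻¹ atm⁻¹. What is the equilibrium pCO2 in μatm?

pCO2 = 767 μatm

KH = 10^(−1.46) = 3.467×10^-2 mol kg⁻¹ atm⁻¹
pCO2 = [CO2*]/KH = 26.6×10^-6 / 3.467×10^-2 = 7.67×10^-4 atm = 767 μatm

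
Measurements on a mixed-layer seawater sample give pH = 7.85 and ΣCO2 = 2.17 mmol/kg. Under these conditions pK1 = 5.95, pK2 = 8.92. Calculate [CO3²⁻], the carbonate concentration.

α₂ = 1 / (1 + [H⁺]/K2 + [H⁺]²/(K1K2)) = 1 / (1 + 10^+1.07 + 10^-0.83)
   = 1 / (1 + 11.749 + 0.14791) = 1/12.897 = 0.07754
[CO3²⁻] = α₂ × DIC = 0.07754 × 2.17 = 0.168 mmol/kg

[CO3²⁻] = 0.168 mmol/kg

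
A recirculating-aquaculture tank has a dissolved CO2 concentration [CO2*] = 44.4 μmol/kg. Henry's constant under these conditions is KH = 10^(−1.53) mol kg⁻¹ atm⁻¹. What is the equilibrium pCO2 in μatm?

KH = 10^(−1.53) = 2.951×10^-2 mol kg⁻¹ atm⁻¹
pCO2 = [CO2*]/KH = 44.4×10^-6 / 2.951×10^-2 = 1.50×10^-3 atm = 1500 μatm

pCO2 = 1500 μatm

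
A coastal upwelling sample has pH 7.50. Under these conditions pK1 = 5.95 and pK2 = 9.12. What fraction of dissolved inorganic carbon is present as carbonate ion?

α₂ = 1 / (1 + [H⁺]/K2 + [H⁺]²/(K1K2)) = 1 / (1 + 10^+1.62 + 10^+0.07)
   = 1 / (1 + 41.687 + 1.1749) = 1/43.862 = 0.02280

α₂ = 0.0228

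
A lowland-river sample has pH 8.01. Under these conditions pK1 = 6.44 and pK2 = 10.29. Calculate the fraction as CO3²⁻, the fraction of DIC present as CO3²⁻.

α₂ = 0.00508

α₂ = 1 / (1 + [H⁺]/K2 + [H⁺]²/(K1K2)) = 1 / (1 + 10^+2.28 + 10^+0.71)
   = 1 / (1 + 190.55 + 5.1286) = 1/196.67 = 0.005085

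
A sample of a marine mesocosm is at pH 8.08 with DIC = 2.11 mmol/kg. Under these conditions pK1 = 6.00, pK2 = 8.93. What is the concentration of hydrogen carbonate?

[HCO3⁻] = 1.84 mmol/kg

α₁ = 1 / (1 + [H⁺]/K1 + K2/[H⁺]) = 1 / (1 + 10^-2.08 + 10^-0.85)
   = 1 / (1 + 0.0083176 + 0.14125) = 1/1.1496 = 0.8699
[HCO3⁻] = α₁ × DIC = 0.8699 × 2.11 = 1.84 mmol/kg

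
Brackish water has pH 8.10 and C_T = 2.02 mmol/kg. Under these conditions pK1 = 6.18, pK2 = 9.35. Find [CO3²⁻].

α₂ = 1 / (1 + [H⁺]/K2 + [H⁺]²/(K1K2)) = 1 / (1 + 10^+1.25 + 10^-0.67)
   = 1 / (1 + 17.783 + 0.21380) = 1/18.997 = 0.05264
[CO3²⁻] = α₂ × DIC = 0.05264 × 2.02 = 0.106 mmol/kg

[CO3²⁻] = 0.106 mmol/kg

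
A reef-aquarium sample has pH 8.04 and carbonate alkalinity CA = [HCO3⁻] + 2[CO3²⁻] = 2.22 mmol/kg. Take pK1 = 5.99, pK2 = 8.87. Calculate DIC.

DIC = 1.98 mmol/kg

CA = [HCO3⁻] + 2[CO3²⁻] = (α₁ + 2α₂)·DIC
At pH 8.04: [H⁺]/K1 = 10^-2.05 = 0.0089125, K2/[H⁺] = 10^-0.83 = 0.14791
α₁ = 1/(1 + 0.0089125 + 0.14791) = 1/1.1568 = 0.8644; α₂ = α₁·K2/[H⁺] = 0.1279
α₁ + 2α₂ = 1.1202
DIC = CA / (α₁ + 2α₂) = 2.22 / 1.1202 = 1.98 mmol/kg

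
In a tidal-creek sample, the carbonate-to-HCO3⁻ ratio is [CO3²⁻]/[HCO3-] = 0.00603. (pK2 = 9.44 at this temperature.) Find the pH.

pH = 7.22

From K2 = [H⁺][CO3²⁻]/[HCO3-]:  pH = pK2 + log₁₀([CO3²⁻]/[HCO3-])
log₁₀(0.00603) = -2.220
pH = 9.44 + (-2.220) = 7.22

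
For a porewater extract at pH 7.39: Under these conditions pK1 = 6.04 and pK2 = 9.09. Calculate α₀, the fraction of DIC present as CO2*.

α₀ = 0.0420

α₀ = 1 / (1 + K1/[H⁺] + K1K2/[H⁺]²) = 1 / (1 + 10^+1.35 + 10^-0.35)
   = 1 / (1 + 22.387 + 0.44668) = 1/23.834 = 0.04196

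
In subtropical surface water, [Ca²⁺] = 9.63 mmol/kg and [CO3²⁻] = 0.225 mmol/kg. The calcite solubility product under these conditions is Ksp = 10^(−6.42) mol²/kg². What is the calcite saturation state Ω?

Ω = 5.70

Ksp = 10^(−6.42) = 3.802×10^-7
Ω = [Ca²⁺][CO3²⁻]/Ksp = (9.63×10^-3)(0.225×10^-3) / 3.802×10^-7 = 5.70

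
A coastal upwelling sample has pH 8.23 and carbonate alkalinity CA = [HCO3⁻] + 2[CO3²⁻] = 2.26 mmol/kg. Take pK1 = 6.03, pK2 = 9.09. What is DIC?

CA = [HCO3⁻] + 2[CO3²⁻] = (α₁ + 2α₂)·DIC
At pH 8.23: [H⁺]/K1 = 10^-2.20 = 0.0063096, K2/[H⁺] = 10^-0.86 = 0.13804
α₁ = 1/(1 + 0.0063096 + 0.13804) = 1/1.1443 = 0.8739; α₂ = α₁·K2/[H⁺] = 0.1206
α₁ + 2α₂ = 1.1151
DIC = CA / (α₁ + 2α₂) = 2.26 / 1.1151 = 2.03 mmol/kg

DIC = 2.03 mmol/kg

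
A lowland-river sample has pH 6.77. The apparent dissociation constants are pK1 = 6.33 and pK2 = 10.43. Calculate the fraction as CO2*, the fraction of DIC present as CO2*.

α₀ = 0.266

α₀ = 1 / (1 + K1/[H⁺] + K1K2/[H⁺]²) = 1 / (1 + 10^+0.44 + 10^-3.22)
   = 1 / (1 + 2.7542 + 0.00060256) = 1/3.7548 = 0.2663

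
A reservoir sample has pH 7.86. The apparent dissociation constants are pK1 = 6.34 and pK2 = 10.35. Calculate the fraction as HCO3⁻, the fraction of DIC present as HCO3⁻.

α₁ = 0.968

α₁ = 1 / (1 + [H⁺]/K1 + K2/[H⁺]) = 1 / (1 + 10^-1.52 + 10^-2.49)
   = 1 / (1 + 0.030200 + 0.0032359) = 1/1.0334 = 0.9676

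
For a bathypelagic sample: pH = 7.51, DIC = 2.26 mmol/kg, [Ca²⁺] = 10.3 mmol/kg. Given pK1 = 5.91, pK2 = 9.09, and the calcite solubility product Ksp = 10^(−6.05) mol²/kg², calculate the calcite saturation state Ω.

Ω = 0.653

α₂ = 1 / (1 + [H⁺]/K2 + [H⁺]²/(K1K2)) = 1 / (1 + 10^+1.58 + 10^-0.02)
   = 1 / (1 + 38.019 + 0.95499) = 1/39.974 = 0.02502
[CO3²⁻] = α₂ × DIC = 0.02502 × 2.26 = 0.05654 mmol/kg
Ksp = 10^(−6.05) = 8.913×10^-7
Ω = [Ca²⁺][CO3²⁻]/Ksp = (10.3×10^-3)(5.654×10^-5) / 8.913×10^-7 = 0.653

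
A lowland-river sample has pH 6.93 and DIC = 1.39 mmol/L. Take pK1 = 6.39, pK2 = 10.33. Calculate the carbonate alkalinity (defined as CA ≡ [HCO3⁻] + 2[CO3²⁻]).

CA = [HCO3⁻] + 2[CO3²⁻] = (α₁ + 2α₂)·DIC
At pH 6.93: [H⁺]/K1 = 10^-0.54 = 0.28840, K2/[H⁺] = 10^-3.40 = 0.00039811
α₁ = 1/(1 + 0.28840 + 0.00039811) = 1/1.2888 = 0.7759; α₂ = α₁·K2/[H⁺] = 0.0003089
α₁ + 2α₂ = 0.7765
CA = 0.7765 × 1.39 = 1.08 mmol/L

CA = 1.08 mmol/L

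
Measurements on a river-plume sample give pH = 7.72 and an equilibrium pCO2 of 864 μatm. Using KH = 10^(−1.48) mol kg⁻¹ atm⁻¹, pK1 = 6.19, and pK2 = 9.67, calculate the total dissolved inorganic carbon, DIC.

[CO2*] = KH · pCO2 = 10^(−1.48) × 864×10^-6 = 2.861×10^-5 mol/kg
α₀ = 1/(1 + K1/[H⁺] + K1K2/[H⁺]²) = 1/(1 + 10^+1.53 + 10^-0.42) = 0.02836
DIC = [CO2*]/α₀ = 2.861×10^-5 / 0.02836 = 1.01 mmol/kg

DIC = 1.01 mmol/kg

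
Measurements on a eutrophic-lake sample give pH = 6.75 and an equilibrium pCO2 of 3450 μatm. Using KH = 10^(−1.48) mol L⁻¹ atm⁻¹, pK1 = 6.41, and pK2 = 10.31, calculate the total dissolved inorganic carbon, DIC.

DIC = 0.364 mmol/L

[CO2*] = KH · pCO2 = 10^(−1.48) × 3450×10^-6 = 1.142×10^-4 mol/L
α₀ = 1/(1 + K1/[H⁺] + K1K2/[H⁺]²) = 1/(1 + 10^+0.34 + 10^-3.22) = 0.3136
DIC = [CO2*]/α₀ = 1.142×10^-4 / 0.3136 = 0.364 mmol/L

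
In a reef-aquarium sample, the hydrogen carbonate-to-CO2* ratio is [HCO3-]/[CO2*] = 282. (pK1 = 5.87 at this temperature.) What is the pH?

From K1 = [H⁺][HCO3-]/[CO2*]:  pH = pK1 + log₁₀([HCO3-]/[CO2*])
log₁₀(282) = +2.450
pH = 5.87 + (+2.450) = 8.32

pH = 8.32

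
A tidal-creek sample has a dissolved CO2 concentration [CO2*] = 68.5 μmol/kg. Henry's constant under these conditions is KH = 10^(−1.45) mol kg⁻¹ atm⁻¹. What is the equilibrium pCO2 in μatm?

pCO2 = 1930 μatm

KH = 10^(−1.45) = 3.548×10^-2 mol kg⁻¹ atm⁻¹
pCO2 = [CO2*]/KH = 68.5×10^-6 / 3.548×10^-2 = 1.93×10^-3 atm = 1930 μatm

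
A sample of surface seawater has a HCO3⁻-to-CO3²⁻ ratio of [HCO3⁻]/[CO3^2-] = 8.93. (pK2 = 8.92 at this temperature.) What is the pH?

From K2 = [H⁺][CO3^2-]/[HCO3⁻]:  pH = pK2 − log₁₀([HCO3⁻]/[CO3^2-])
log₁₀(8.93) = +0.951
pH = 8.92 − (+0.951) = 7.97

pH = 7.97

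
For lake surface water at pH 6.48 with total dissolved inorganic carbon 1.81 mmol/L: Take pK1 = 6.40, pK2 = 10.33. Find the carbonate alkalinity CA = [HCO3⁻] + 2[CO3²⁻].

CA = [HCO3⁻] + 2[CO3²⁻] = (α₁ + 2α₂)·DIC
At pH 6.48: [H⁺]/K1 = 10^-0.08 = 0.83176, K2/[H⁺] = 10^-3.85 = 0.00014125
α₁ = 1/(1 + 0.83176 + 0.00014125) = 1/1.8319 = 0.5459; α₂ = α₁·K2/[H⁺] = 7.711×10^-5
α₁ + 2α₂ = 0.5460
CA = 0.5460 × 1.81 = 0.988 mmol/L

CA = 0.988 mmol/L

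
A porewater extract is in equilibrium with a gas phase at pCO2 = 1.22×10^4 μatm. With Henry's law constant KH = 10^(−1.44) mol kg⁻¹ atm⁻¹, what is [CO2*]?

KH = 10^(−1.44) = 3.631×10^-2 mol kg⁻¹ atm⁻¹
[CO2*] = KH · pCO2 = 3.631×10^-2 × 1.22×10^4×10^-6 atm = 4.43×10^-4 mol/kg

[CO2*] = 443 μmol/kg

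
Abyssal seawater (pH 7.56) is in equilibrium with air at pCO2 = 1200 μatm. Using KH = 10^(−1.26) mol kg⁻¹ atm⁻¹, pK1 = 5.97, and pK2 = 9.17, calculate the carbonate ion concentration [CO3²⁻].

[CO2*] = KH · pCO2 = 10^(−1.26) × 1200×10^-6 = 6.594×10^-5 mol/kg
α₀ = 1/(1 + K1/[H⁺] + K1K2/[H⁺]²) = 1/(1 + 10^+1.59 + 10^-0.02) = 0.02447
DIC = [CO2*]/α₀ = 6.594×10^-5 / 0.02447 = 2.694 mmol/kg
[CO3²⁻] = α₂·DIC; α₂ = 0.02337, so [CO3²⁻] = 0.02337 × 2.694 = 0.0630 mmol/kg

[CO3²⁻] = 0.0630 mmol/kg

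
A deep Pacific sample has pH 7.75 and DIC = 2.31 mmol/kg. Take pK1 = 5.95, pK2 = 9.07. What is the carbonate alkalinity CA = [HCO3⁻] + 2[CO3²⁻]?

CA = 2.38 mmol/kg

CA = [HCO3⁻] + 2[CO3²⁻] = (α₁ + 2α₂)·DIC
At pH 7.75: [H⁺]/K1 = 10^-1.80 = 0.015849, K2/[H⁺] = 10^-1.32 = 0.047863
α₁ = 1/(1 + 0.015849 + 0.047863) = 1/1.0637 = 0.9401; α₂ = α₁·K2/[H⁺] = 0.04500
α₁ + 2α₂ = 1.0301
CA = 1.0301 × 2.31 = 2.38 mmol/kg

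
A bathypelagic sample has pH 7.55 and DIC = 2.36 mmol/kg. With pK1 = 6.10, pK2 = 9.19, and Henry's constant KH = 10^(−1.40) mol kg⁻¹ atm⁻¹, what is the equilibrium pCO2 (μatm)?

pCO2 = 1990 μatm

α₀ = 1 / (1 + K1/[H⁺] + K1K2/[H⁺]²) = 1 / (1 + 10^+1.45 + 10^-0.19)
   = 1 / (1 + 28.184 + 0.64565) = 1/29.829 = 0.03352
[CO2*] = α₀ × DIC = 0.03352 × 2.36 = 0.07912 mmol/kg
pCO2 = [CO2*]/KH = 7.912×10^-5 / 3.981×10^-2 = 1990 μatm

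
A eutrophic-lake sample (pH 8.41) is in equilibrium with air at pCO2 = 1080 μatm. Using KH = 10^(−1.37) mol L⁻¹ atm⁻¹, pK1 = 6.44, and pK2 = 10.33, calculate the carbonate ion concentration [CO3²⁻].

[CO3²⁻] = 0.0517 mmol/L

[CO2*] = KH · pCO2 = 10^(−1.37) × 1080×10^-6 = 4.607×10^-5 mol/L
α₀ = 1/(1 + K1/[H⁺] + K1K2/[H⁺]²) = 1/(1 + 10^+1.97 + 10^+0.05) = 0.01048
DIC = [CO2*]/α₀ = 4.607×10^-5 / 0.01048 = 4.397 mmol/L
[CO3²⁻] = α₂·DIC; α₂ = 0.01176, so [CO3²⁻] = 0.01176 × 4.397 = 0.0517 mmol/L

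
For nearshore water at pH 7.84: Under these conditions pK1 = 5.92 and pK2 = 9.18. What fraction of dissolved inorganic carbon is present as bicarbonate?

α₁ = 1 / (1 + [H⁺]/K1 + K2/[H⁺]) = 1 / (1 + 10^-1.92 + 10^-1.34)
   = 1 / (1 + 0.012023 + 0.045709) = 1/1.0577 = 0.9454

α₁ = 0.945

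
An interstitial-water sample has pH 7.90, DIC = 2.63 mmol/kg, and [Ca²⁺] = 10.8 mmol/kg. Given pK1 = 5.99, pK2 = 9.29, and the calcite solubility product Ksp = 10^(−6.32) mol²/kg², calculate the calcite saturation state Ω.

α₂ = 1 / (1 + [H⁺]/K2 + [H⁺]²/(K1K2)) = 1 / (1 + 10^+1.39 + 10^-0.52)
   = 1 / (1 + 24.547 + 0.30200) = 1/25.849 = 0.03869
[CO3²⁻] = α₂ × DIC = 0.03869 × 2.63 = 0.1017 mmol/kg
Ksp = 10^(−6.32) = 4.786×10^-7
Ω = [Ca²⁺][CO3²⁻]/Ksp = (10.8×10^-3)(1.017×10^-4) / 4.786×10^-7 = 2.30

Ω = 2.30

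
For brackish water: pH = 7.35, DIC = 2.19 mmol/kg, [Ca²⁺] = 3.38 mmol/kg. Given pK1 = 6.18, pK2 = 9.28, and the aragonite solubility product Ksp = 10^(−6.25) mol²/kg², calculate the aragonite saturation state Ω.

α₂ = 1 / (1 + [H⁺]/K2 + [H⁺]²/(K1K2)) = 1 / (1 + 10^+1.93 + 10^+0.76)
   = 1 / (1 + 85.114 + 5.7544) = 1/91.868 = 0.01089
[CO3²⁻] = α₂ × DIC = 0.01089 × 2.19 = 0.02384 mmol/kg
Ksp = 10^(−6.25) = 5.623×10^-7
Ω = [Ca²⁺][CO3²⁻]/Ksp = (3.38×10^-3)(2.384×10^-5) / 5.623×10^-7 = 0.143

Ω = 0.143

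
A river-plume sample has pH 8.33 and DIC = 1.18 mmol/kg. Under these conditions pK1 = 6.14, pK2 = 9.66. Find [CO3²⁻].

[CO3²⁻] = 0.0524 mmol/kg

α₂ = 1 / (1 + [H⁺]/K2 + [H⁺]²/(K1K2)) = 1 / (1 + 10^+1.33 + 10^-0.86)
   = 1 / (1 + 21.380 + 0.13804) = 1/22.518 = 0.04441
[CO3²⁻] = α₂ × DIC = 0.04441 × 1.18 = 0.0524 mmol/kg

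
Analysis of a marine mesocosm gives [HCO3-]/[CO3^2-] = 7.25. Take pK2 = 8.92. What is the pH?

pH = 8.06

From K2 = [H⁺][CO3^2-]/[HCO3-]:  pH = pK2 − log₁₀([HCO3-]/[CO3^2-])
log₁₀(7.25) = +0.860
pH = 8.92 − (+0.860) = 8.06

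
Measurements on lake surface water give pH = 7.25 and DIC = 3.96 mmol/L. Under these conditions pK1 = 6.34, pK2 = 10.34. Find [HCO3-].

α₁ = 1 / (1 + [H⁺]/K1 + K2/[H⁺]) = 1 / (1 + 10^-0.91 + 10^-3.09)
   = 1 / (1 + 0.12303 + 0.00081283) = 1/1.1238 = 0.8898
[HCO3⁻] = α₁ × DIC = 0.8898 × 3.96 = 3.52 mmol/L

[HCO3⁻] = 3.52 mmol/L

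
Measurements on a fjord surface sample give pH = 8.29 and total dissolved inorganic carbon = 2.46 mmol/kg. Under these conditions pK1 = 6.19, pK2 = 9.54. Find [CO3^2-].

[CO3²⁻] = 0.130 mmol/kg

α₂ = 1 / (1 + [H⁺]/K2 + [H⁺]²/(K1K2)) = 1 / (1 + 10^+1.25 + 10^-0.85)
   = 1 / (1 + 17.783 + 0.14125) = 1/18.924 = 0.05284
[CO3²⁻] = α₂ × DIC = 0.05284 × 2.46 = 0.130 mmol/kg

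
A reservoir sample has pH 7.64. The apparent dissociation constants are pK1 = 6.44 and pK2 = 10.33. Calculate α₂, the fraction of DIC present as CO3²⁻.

α₂ = 1 / (1 + [H⁺]/K2 + [H⁺]²/(K1K2)) = 1 / (1 + 10^+2.69 + 10^+1.49)
   = 1 / (1 + 489.78 + 30.903) = 1/521.68 = 0.001917

α₂ = 0.00192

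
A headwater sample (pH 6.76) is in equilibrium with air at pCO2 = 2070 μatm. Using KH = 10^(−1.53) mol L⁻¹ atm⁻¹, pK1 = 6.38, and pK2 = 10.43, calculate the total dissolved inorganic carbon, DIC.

[CO2*] = KH · pCO2 = 10^(−1.53) × 2070×10^-6 = 6.109×10^-5 mol/L
α₀ = 1/(1 + K1/[H⁺] + K1K2/[H⁺]²) = 1/(1 + 10^+0.38 + 10^-3.29) = 0.2942
DIC = [CO2*]/α₀ = 6.109×10^-5 / 0.2942 = 0.208 mmol/L

DIC = 0.208 mmol/L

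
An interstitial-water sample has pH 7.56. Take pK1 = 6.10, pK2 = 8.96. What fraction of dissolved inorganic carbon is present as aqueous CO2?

α₀ = 1 / (1 + K1/[H⁺] + K1K2/[H⁺]²) = 1 / (1 + 10^+1.46 + 10^+0.06)
   = 1 / (1 + 28.840 + 1.1482) = 1/30.988 = 0.03227

α₀ = 0.0323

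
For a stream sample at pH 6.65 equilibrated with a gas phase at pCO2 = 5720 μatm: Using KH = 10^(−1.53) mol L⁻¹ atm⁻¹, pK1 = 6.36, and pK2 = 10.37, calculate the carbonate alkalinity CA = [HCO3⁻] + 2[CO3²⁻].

CA = 0.329 mmol/L

[CO2*] = KH · pCO2 = 10^(−1.53) × 5720×10^-6 = 1.688×10^-4 mol/L
α₀ = 1/(1 + K1/[H⁺] + K1K2/[H⁺]²) = 1/(1 + 10^+0.29 + 10^-3.43) = 0.3390
DIC = [CO2*]/α₀ = 1.688×10^-4 / 0.3390 = 0.4980 mmol/L
CA = (α₁ + 2α₂)·DIC = (0.6609 + 2×0.0001259) × 0.4980 = 0.329 mmol/L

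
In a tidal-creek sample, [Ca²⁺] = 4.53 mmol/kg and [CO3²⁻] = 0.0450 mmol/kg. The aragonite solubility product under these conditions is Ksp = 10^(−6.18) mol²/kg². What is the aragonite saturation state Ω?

Ω = 0.309

Ksp = 10^(−6.18) = 6.607×10^-7
Ω = [Ca²⁺][CO3²⁻]/Ksp = (4.53×10^-3)(0.0450×10^-3) / 6.607×10^-7 = 0.309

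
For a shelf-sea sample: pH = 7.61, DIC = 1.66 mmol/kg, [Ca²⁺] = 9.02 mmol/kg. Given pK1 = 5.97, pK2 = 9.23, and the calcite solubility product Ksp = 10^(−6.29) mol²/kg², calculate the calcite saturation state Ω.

α₂ = 1 / (1 + [H⁺]/K2 + [H⁺]²/(K1K2)) = 1 / (1 + 10^+1.62 + 10^-0.02)
   = 1 / (1 + 41.687 + 0.95499) = 1/43.642 = 0.02291
[CO3²⁻] = α₂ × DIC = 0.02291 × 1.66 = 0.03804 mmol/kg
Ksp = 10^(−6.29) = 5.129×10^-7
Ω = [Ca²⁺][CO3²⁻]/Ksp = (9.02×10^-3)(3.804×10^-5) / 5.129×10^-7 = 0.669

Ω = 0.669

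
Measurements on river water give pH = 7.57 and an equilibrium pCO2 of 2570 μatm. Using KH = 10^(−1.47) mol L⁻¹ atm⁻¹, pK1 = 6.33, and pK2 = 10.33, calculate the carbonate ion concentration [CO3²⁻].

[CO2*] = KH · pCO2 = 10^(−1.47) × 2570×10^-6 = 8.708×10^-5 mol/L
α₀ = 1/(1 + K1/[H⁺] + K1K2/[H⁺]²) = 1/(1 + 10^+1.24 + 10^-1.52) = 0.05432
DIC = [CO2*]/α₀ = 8.708×10^-5 / 0.05432 = 1.603 mmol/L
[CO3²⁻] = α₂·DIC; α₂ = 0.001641, so [CO3²⁻] = 0.001641 × 1.603 = 0.00263 mmol/L = 2.63 μmol/L

[CO3²⁻] = 2.63 μmol/L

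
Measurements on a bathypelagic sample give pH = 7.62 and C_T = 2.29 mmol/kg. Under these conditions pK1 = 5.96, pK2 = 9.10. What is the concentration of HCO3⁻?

[HCO3⁻] = 2.17 mmol/kg

α₁ = 1 / (1 + [H⁺]/K1 + K2/[H⁺]) = 1 / (1 + 10^-1.66 + 10^-1.48)
   = 1 / (1 + 0.021878 + 0.033113) = 1/1.0550 = 0.9479
[HCO3⁻] = α₁ × DIC = 0.9479 × 2.29 = 2.17 mmol/kg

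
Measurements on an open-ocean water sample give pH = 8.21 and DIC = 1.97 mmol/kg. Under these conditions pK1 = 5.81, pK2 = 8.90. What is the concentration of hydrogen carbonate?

[HCO3⁻] = 1.63 mmol/kg

α₁ = 1 / (1 + [H⁺]/K1 + K2/[H⁺]) = 1 / (1 + 10^-2.40 + 10^-0.69)
   = 1 / (1 + 0.0039811 + 0.20417) = 1/1.2082 = 0.8277
[HCO3⁻] = α₁ × DIC = 0.8277 × 1.97 = 1.63 mmol/kg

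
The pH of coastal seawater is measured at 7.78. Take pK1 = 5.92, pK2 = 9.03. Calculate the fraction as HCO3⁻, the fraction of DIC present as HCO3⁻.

α₁ = 0.935

α₁ = 1 / (1 + [H⁺]/K1 + K2/[H⁺]) = 1 / (1 + 10^-1.86 + 10^-1.25)
   = 1 / (1 + 0.013804 + 0.056234) = 1/1.0700 = 0.9345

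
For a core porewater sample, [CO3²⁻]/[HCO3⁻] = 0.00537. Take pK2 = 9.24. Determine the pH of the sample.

From K2 = [H⁺][CO3²⁻]/[HCO3⁻]:  pH = pK2 + log₁₀([CO3²⁻]/[HCO3⁻])
log₁₀(0.00537) = -2.270
pH = 9.24 + (-2.270) = 6.97

pH = 6.97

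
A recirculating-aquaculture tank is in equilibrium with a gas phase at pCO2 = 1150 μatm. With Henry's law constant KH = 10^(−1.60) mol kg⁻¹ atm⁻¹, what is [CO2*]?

KH = 10^(−1.60) = 2.512×10^-2 mol kg⁻¹ atm⁻¹
[CO2*] = KH · pCO2 = 2.512×10^-2 × 1150×10^-6 atm = 2.89×10^-5 mol/kg

[CO2*] = 28.9 μmol/kg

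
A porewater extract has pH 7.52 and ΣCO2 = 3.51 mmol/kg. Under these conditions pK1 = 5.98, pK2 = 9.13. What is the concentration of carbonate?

[CO3²⁻] = 0.0818 mmol/kg

α₂ = 1 / (1 + [H⁺]/K2 + [H⁺]²/(K1K2)) = 1 / (1 + 10^+1.61 + 10^+0.07)
   = 1 / (1 + 40.738 + 1.1749) = 1/42.913 = 0.02330
[CO3²⁻] = α₂ × DIC = 0.02330 × 3.51 = 0.0818 mmol/kg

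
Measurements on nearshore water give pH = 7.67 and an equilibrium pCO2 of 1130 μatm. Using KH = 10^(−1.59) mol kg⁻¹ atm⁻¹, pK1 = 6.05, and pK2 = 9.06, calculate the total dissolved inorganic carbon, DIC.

[CO2*] = KH · pCO2 = 10^(−1.59) × 1130×10^-6 = 2.905×10^-5 mol/kg
α₀ = 1/(1 + K1/[H⁺] + K1K2/[H⁺]²) = 1/(1 + 10^+1.62 + 10^+0.23) = 0.02253
DIC = [CO2*]/α₀ = 2.905×10^-5 / 0.02253 = 1.29 mmol/kg

DIC = 1.29 mmol/kg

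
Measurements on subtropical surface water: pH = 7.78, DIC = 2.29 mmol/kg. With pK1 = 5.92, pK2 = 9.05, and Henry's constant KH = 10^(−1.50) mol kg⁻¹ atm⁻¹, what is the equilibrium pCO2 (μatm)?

α₀ = 1 / (1 + K1/[H⁺] + K1K2/[H⁺]²) = 1 / (1 + 10^+1.86 + 10^+0.59)
   = 1 / (1 + 72.444 + 3.8905) = 1/77.334 = 0.01293
[CO2*] = α₀ × DIC = 0.01293 × 2.29 = 0.02961 mmol/kg
pCO2 = [CO2*]/KH = 2.961×10^-5 / 3.162×10^-2 = 936 μatm

pCO2 = 936 μatm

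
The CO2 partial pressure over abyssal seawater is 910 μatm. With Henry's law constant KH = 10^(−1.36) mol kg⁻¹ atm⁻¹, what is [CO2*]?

KH = 10^(−1.36) = 4.365×10^-2 mol kg⁻¹ atm⁻¹
[CO2*] = KH · pCO2 = 4.365×10^-2 × 910×10^-6 atm = 3.97×10^-5 mol/kg

[CO2*] = 39.7 μmol/kg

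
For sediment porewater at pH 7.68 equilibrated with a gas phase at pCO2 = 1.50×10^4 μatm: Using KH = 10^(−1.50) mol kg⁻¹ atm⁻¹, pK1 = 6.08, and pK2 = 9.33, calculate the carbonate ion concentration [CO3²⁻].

[CO2*] = KH · pCO2 = 10^(−1.50) × 1.50×10^4×10^-6 = 4.743×10^-4 mol/kg
α₀ = 1/(1 + K1/[H⁺] + K1K2/[H⁺]²) = 1/(1 + 10^+1.60 + 10^-0.05) = 0.02398
DIC = [CO2*]/α₀ = 4.743×10^-4 / 0.02398 = 19.78 mmol/kg
[CO3²⁻] = α₂·DIC; α₂ = 0.02137, so [CO3²⁻] = 0.02137 × 19.78 = 0.423 mmol/kg

[CO3²⁻] = 0.423 mmol/kg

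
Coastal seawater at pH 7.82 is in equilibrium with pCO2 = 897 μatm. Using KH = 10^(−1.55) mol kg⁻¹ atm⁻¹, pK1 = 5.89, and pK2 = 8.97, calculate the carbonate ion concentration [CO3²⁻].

[CO2*] = KH · pCO2 = 10^(−1.55) × 897×10^-6 = 2.528×10^-5 mol/kg
α₀ = 1/(1 + K1/[H⁺] + K1K2/[H⁺]²) = 1/(1 + 10^+1.93 + 10^+0.78) = 0.01085
DIC = [CO2*]/α₀ = 2.528×10^-5 / 0.01085 = 2.329 mmol/kg
[CO3²⁻] = α₂·DIC; α₂ = 0.06540, so [CO3²⁻] = 0.06540 × 2.329 = 0.152 mmol/kg

[CO3²⁻] = 0.152 mmol/kg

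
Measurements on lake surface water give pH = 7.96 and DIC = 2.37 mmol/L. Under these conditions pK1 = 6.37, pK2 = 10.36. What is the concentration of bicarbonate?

α₁ = 1 / (1 + [H⁺]/K1 + K2/[H⁺]) = 1 / (1 + 10^-1.59 + 10^-2.40)
   = 1 / (1 + 0.025704 + 0.0039811) = 1/1.0297 = 0.9712
[HCO3⁻] = α₁ × DIC = 0.9712 × 2.37 = 2.30 mmol/L

[HCO3⁻] = 2.30 mmol/L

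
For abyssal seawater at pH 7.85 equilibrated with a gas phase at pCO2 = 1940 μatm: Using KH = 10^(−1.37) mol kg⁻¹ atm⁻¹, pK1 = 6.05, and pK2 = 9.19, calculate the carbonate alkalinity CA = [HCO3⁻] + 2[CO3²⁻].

CA = 5.70 mmol/kg

[CO2*] = KH · pCO2 = 10^(−1.37) × 1940×10^-6 = 8.276×10^-5 mol/kg
α₀ = 1/(1 + K1/[H⁺] + K1K2/[H⁺]²) = 1/(1 + 10^+1.80 + 10^+0.46) = 0.01493
DIC = [CO2*]/α₀ = 8.276×10^-5 / 0.01493 = 5.543 mmol/kg
CA = (α₁ + 2α₂)·DIC = (0.9420 + 2×0.04306) × 5.543 = 5.70 mmol/kg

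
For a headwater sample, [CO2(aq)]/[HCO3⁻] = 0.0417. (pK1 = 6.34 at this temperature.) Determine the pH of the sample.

From K1 = [H⁺][HCO3⁻]/[CO2(aq)]:  pH = pK1 − log₁₀([CO2(aq)]/[HCO3⁻])
log₁₀(0.0417) = -1.380
pH = 6.34 − (-1.380) = 7.72

pH = 7.72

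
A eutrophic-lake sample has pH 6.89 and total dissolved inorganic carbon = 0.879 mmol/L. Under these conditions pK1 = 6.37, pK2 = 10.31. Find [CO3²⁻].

α₂ = 1 / (1 + [H⁺]/K2 + [H⁺]²/(K1K2)) = 1 / (1 + 10^+3.42 + 10^+2.90)
   = 1 / (1 + 2630.3 + 794.33) = 1/3425.6 = 0.0002919
[CO3²⁻] = α₂ × DIC = 0.0002919 × 0.879 = 0.000257 mmol/L = 0.257 μmol/L

[CO3²⁻] = 0.257 μmol/L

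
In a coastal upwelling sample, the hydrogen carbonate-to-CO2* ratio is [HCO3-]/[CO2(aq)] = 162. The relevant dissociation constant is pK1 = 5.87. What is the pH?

pH = 8.08

From K1 = [H⁺][HCO3-]/[CO2(aq)]:  pH = pK1 + log₁₀([HCO3-]/[CO2(aq)])
log₁₀(162) = +2.210
pH = 5.87 + (+2.210) = 8.08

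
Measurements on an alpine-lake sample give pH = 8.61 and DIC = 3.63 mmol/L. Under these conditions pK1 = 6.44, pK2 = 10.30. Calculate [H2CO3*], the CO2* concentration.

[CO2*] = 0.0239 mmol/L

α₀ = 1 / (1 + K1/[H⁺] + K1K2/[H⁺]²) = 1 / (1 + 10^+2.17 + 10^+0.48)
   = 1 / (1 + 147.91 + 3.0200) = 1/151.93 = 0.006582
[CO2*] = α₀ × DIC = 0.006582 × 3.63 = 0.0239 mmol/L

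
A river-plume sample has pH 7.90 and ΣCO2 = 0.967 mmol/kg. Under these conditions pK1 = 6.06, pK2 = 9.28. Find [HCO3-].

α₁ = 1 / (1 + [H⁺]/K1 + K2/[H⁺]) = 1 / (1 + 10^-1.84 + 10^-1.38)
   = 1 / (1 + 0.014454 + 0.041687) = 1/1.0561 = 0.9468
[HCO3⁻] = α₁ × DIC = 0.9468 × 0.967 = 0.916 mmol/kg

[HCO3⁻] = 0.916 mmol/kg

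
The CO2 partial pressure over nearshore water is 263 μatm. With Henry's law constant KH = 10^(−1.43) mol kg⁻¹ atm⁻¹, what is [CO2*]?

[CO2*] = 9.77 μmol/kg

KH = 10^(−1.43) = 3.715×10^-2 mol kg⁻¹ atm⁻¹
[CO2*] = KH · pCO2 = 3.715×10^-2 × 263×10^-6 atm = 9.77×10^-6 mol/kg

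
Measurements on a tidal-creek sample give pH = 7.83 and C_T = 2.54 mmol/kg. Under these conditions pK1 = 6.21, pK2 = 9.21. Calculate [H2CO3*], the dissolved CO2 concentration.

α₀ = 1 / (1 + K1/[H⁺] + K1K2/[H⁺]²) = 1 / (1 + 10^+1.62 + 10^+0.24)
   = 1 / (1 + 41.687 + 1.7378) = 1/44.425 = 0.02251
[CO2*] = α₀ × DIC = 0.02251 × 2.54 = 0.0572 mmol/kg

[CO2*] = 0.0572 mmol/kg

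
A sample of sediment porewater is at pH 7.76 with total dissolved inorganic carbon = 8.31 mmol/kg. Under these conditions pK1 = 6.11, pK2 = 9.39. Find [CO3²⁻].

[CO3²⁻] = 0.186 mmol/kg

α₂ = 1 / (1 + [H⁺]/K2 + [H⁺]²/(K1K2)) = 1 / (1 + 10^+1.63 + 10^-0.02)
   = 1 / (1 + 42.658 + 0.95499) = 1/44.613 = 0.02242
[CO3²⁻] = α₂ × DIC = 0.02242 × 8.31 = 0.186 mmol/kg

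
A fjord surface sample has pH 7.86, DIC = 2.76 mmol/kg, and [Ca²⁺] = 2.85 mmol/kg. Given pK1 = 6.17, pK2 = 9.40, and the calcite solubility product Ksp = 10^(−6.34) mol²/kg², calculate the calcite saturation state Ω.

α₂ = 1 / (1 + [H⁺]/K2 + [H⁺]²/(K1K2)) = 1 / (1 + 10^+1.54 + 10^-0.15)
   = 1 / (1 + 34.674 + 0.70795) = 1/36.382 = 0.02749
[CO3²⁻] = α₂ × DIC = 0.02749 × 2.76 = 0.07586 mmol/kg
Ksp = 10^(−6.34) = 4.571×10^-7
Ω = [Ca²⁺][CO3²⁻]/Ksp = (2.85×10^-3)(7.586×10^-5) / 4.571×10^-7 = 0.473

Ω = 0.473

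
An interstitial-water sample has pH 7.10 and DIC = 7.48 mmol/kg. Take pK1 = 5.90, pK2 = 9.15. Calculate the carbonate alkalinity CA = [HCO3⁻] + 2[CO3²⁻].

CA = [HCO3⁻] + 2[CO3²⁻] = (α₁ + 2α₂)·DIC
At pH 7.10: [H⁺]/K1 = 10^-1.20 = 0.063096, K2/[H⁺] = 10^-2.05 = 0.0089125
α₁ = 1/(1 + 0.063096 + 0.0089125) = 1/1.0720 = 0.9328; α₂ = α₁·K2/[H⁺] = 0.008314
α₁ + 2α₂ = 0.9495
CA = 0.9495 × 7.48 = 7.10 mmol/kg

CA = 7.10 mmol/kg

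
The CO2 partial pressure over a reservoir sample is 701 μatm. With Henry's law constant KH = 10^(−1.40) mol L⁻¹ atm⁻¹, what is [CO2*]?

KH = 10^(−1.40) = 3.981×10^-2 mol L⁻¹ atm⁻¹
[CO2*] = KH · pCO2 = 3.981×10^-2 × 701×10^-6 atm = 2.79×10^-5 mol/L

[CO2*] = 27.9 μmol/L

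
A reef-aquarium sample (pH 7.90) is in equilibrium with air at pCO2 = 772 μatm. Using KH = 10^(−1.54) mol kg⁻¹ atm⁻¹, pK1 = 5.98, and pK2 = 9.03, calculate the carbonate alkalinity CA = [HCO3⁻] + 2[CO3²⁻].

CA = 2.13 mmol/kg

[CO2*] = KH · pCO2 = 10^(−1.54) × 772×10^-6 = 2.226×10^-5 mol/kg
α₀ = 1/(1 + K1/[H⁺] + K1K2/[H⁺]²) = 1/(1 + 10^+1.92 + 10^+0.79) = 0.01107
DIC = [CO2*]/α₀ = 2.226×10^-5 / 0.01107 = 2.011 mmol/kg
CA = (α₁ + 2α₂)·DIC = (0.9207 + 2×0.06825) × 2.011 = 2.13 mmol/kg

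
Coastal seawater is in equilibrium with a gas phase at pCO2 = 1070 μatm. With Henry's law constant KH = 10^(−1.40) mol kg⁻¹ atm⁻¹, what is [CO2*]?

[CO2*] = 42.6 μmol/kg

KH = 10^(−1.40) = 3.981×10^-2 mol kg⁻¹ atm⁻¹
[CO2*] = KH · pCO2 = 3.981×10^-2 × 1070×10^-6 atm = 4.26×10^-5 mol/kg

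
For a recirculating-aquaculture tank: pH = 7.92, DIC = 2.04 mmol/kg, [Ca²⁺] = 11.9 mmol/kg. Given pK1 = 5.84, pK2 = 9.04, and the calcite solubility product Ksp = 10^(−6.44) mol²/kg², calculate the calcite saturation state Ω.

Ω = 4.68

α₂ = 1 / (1 + [H⁺]/K2 + [H⁺]²/(K1K2)) = 1 / (1 + 10^+1.12 + 10^-0.96)
   = 1 / (1 + 13.183 + 0.10965) = 1/14.292 = 0.06997
[CO3²⁻] = α₂ × DIC = 0.06997 × 2.04 = 0.1427 mmol/kg
Ksp = 10^(−6.44) = 3.631×10^-7
Ω = [Ca²⁺][CO3²⁻]/Ksp = (11.9×10^-3)(1.427×10^-4) / 3.631×10^-7 = 4.68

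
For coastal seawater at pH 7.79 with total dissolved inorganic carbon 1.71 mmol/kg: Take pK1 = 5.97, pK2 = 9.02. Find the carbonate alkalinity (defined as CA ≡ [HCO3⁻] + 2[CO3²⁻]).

CA = [HCO3⁻] + 2[CO3²⁻] = (α₁ + 2α₂)·DIC
At pH 7.79: [H⁺]/K1 = 10^-1.82 = 0.015136, K2/[H⁺] = 10^-1.23 = 0.058884
α₁ = 1/(1 + 0.015136 + 0.058884) = 1/1.0740 = 0.9311; α₂ = α₁·K2/[H⁺] = 0.05483
α₁ + 2α₂ = 1.0407
CA = 1.0407 × 1.71 = 1.78 mmol/kg

CA = 1.78 mmol/kg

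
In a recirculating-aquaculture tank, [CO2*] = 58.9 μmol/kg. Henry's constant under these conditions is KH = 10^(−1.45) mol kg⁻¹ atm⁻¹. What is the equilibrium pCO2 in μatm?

pCO2 = 1660 μatm

KH = 10^(−1.45) = 3.548×10^-2 mol kg⁻¹ atm⁻¹
pCO2 = [CO2*]/KH = 58.9×10^-6 / 3.548×10^-2 = 1.66×10^-3 atm = 1660 μatm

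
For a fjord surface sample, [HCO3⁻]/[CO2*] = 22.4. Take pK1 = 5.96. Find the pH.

From K1 = [H⁺][HCO3⁻]/[CO2*]:  pH = pK1 + log₁₀([HCO3⁻]/[CO2*])
log₁₀(22.4) = +1.350
pH = 5.96 + (+1.350) = 7.31

pH = 7.31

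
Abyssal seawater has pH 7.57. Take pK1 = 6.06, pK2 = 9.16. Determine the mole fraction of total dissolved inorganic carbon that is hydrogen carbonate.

α₁ = 0.946

α₁ = 1 / (1 + [H⁺]/K1 + K2/[H⁺]) = 1 / (1 + 10^-1.51 + 10^-1.59)
   = 1 / (1 + 0.030903 + 0.025704) = 1/1.0566 = 0.9464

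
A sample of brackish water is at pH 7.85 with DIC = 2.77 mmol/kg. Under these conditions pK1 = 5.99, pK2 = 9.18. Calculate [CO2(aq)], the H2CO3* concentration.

[CO2*] = 0.0361 mmol/kg

α₀ = 1 / (1 + K1/[H⁺] + K1K2/[H⁺]²) = 1 / (1 + 10^+1.86 + 10^+0.53)
   = 1 / (1 + 72.444 + 3.3884) = 1/76.832 = 0.01302
[CO2*] = α₀ × DIC = 0.01302 × 2.77 = 0.0361 mmol/kg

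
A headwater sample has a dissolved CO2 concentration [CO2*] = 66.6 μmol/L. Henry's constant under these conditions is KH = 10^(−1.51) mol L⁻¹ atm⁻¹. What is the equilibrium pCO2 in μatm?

pCO2 = 2160 μatm

KH = 10^(−1.51) = 3.090×10^-2 mol L⁻¹ atm⁻¹
pCO2 = [CO2*]/KH = 66.6×10^-6 / 3.090×10^-2 = 2.16×10^-3 atm = 2160 μatm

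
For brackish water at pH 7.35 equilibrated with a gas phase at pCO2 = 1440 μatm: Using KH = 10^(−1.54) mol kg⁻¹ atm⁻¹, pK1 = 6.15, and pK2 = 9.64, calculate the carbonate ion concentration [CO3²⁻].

[CO2*] = KH · pCO2 = 10^(−1.54) × 1440×10^-6 = 4.153×10^-5 mol/kg
α₀ = 1/(1 + K1/[H⁺] + K1K2/[H⁺]²) = 1/(1 + 10^+1.20 + 10^-1.09) = 0.05907
DIC = [CO2*]/α₀ = 4.153×10^-5 / 0.05907 = 0.7031 mmol/kg
[CO3²⁻] = α₂·DIC; α₂ = 0.004801, so [CO3²⁻] = 0.004801 × 0.7031 = 0.00338 mmol/kg = 3.38 μmol/kg

[CO3²⁻] = 3.38 μmol/kg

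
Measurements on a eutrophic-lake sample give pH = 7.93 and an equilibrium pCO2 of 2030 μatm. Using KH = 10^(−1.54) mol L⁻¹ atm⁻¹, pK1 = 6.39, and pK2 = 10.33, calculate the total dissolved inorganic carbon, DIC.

[CO2*] = KH · pCO2 = 10^(−1.54) × 2030×10^-6 = 5.855×10^-5 mol/L
α₀ = 1/(1 + K1/[H⁺] + K1K2/[H⁺]²) = 1/(1 + 10^+1.54 + 10^-0.86) = 0.02792
DIC = [CO2*]/α₀ = 5.855×10^-5 / 0.02792 = 2.10 mmol/L

DIC = 2.10 mmol/L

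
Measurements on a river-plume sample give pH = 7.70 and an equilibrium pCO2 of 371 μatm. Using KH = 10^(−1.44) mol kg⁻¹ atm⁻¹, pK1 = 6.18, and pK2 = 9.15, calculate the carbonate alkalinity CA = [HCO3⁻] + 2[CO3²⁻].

CA = 0.478 mmol/kg

[CO2*] = KH · pCO2 = 10^(−1.44) × 371×10^-6 = 1.347×10^-5 mol/kg
α₀ = 1/(1 + K1/[H⁺] + K1K2/[H⁺]²) = 1/(1 + 10^+1.52 + 10^+0.07) = 0.02834
DIC = [CO2*]/α₀ = 1.347×10^-5 / 0.02834 = 0.4753 mmol/kg
CA = (α₁ + 2α₂)·DIC = (0.9384 + 2×0.03329) × 0.4753 = 0.478 mmol/kg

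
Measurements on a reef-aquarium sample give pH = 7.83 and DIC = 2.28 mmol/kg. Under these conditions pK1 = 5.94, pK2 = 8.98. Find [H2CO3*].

[CO2*] = 0.0271 mmol/kg

α₀ = 1 / (1 + K1/[H⁺] + K1K2/[H⁺]²) = 1 / (1 + 10^+1.89 + 10^+0.74)
   = 1 / (1 + 77.625 + 5.4954) = 1/84.120 = 0.01189
[CO2*] = α₀ × DIC = 0.01189 × 2.28 = 0.0271 mmol/kg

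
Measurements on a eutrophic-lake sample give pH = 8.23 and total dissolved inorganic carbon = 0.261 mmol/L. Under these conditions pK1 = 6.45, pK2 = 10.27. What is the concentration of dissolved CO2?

α₀ = 1 / (1 + K1/[H⁺] + K1K2/[H⁺]²) = 1 / (1 + 10^+1.78 + 10^-0.26)
   = 1 / (1 + 60.256 + 0.54954) = 1/61.805 = 0.01618
[CO2*] = α₀ × DIC = 0.01618 × 0.261 = 0.00422 mmol/L = 4.22 μmol/L

[CO2*] = 4.22 μmol/L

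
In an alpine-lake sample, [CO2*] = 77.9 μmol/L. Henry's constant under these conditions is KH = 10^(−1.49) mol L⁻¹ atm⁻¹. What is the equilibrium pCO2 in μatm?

KH = 10^(−1.49) = 3.236×10^-2 mol L⁻¹ atm⁻¹
pCO2 = [CO2*]/KH = 77.9×10^-6 / 3.236×10^-2 = 2.41×10^-3 atm = 2410 μatm

pCO2 = 2410 μatm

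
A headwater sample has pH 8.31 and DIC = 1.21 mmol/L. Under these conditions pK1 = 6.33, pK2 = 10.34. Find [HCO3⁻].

[HCO3⁻] = 1.19 mmol/L

α₁ = 1 / (1 + [H⁺]/K1 + K2/[H⁺]) = 1 / (1 + 10^-1.98 + 10^-2.03)
   = 1 / (1 + 0.010471 + 0.0093325) = 1/1.0198 = 0.9806
[HCO3⁻] = α₁ × DIC = 0.9806 × 1.21 = 1.19 mmol/L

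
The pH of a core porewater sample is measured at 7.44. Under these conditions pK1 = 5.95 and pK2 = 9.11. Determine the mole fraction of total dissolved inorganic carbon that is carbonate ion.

α₂ = 1 / (1 + [H⁺]/K2 + [H⁺]²/(K1K2)) = 1 / (1 + 10^+1.67 + 10^+0.18)
   = 1 / (1 + 46.774 + 1.5136) = 1/49.287 = 0.02029

α₂ = 0.0203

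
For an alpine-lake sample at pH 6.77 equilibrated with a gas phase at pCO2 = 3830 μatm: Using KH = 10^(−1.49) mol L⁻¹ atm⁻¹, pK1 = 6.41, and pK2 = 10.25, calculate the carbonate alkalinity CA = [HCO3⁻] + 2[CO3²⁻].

CA = 0.284 mmol/L

[CO2*] = KH · pCO2 = 10^(−1.49) × 3830×10^-6 = 1.239×10^-4 mol/L
α₀ = 1/(1 + K1/[H⁺] + K1K2/[H⁺]²) = 1/(1 + 10^+0.36 + 10^-3.12) = 0.3038
DIC = [CO2*]/α₀ = 1.239×10^-4 / 0.3038 = 0.4080 mmol/L
CA = (α₁ + 2α₂)·DIC = (0.6960 + 2×0.0002305) × 0.4080 = 0.284 mmol/L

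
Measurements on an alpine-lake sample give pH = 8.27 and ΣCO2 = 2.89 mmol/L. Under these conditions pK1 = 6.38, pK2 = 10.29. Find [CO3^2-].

[CO3²⁻] = 0.0270 mmol/L

α₂ = 1 / (1 + [H⁺]/K2 + [H⁺]²/(K1K2)) = 1 / (1 + 10^+2.02 + 10^+0.13)
   = 1 / (1 + 104.71 + 1.3490) = 1/107.06 = 0.009340
[CO3²⁻] = α₂ × DIC = 0.009340 × 2.89 = 0.0270 mmol/L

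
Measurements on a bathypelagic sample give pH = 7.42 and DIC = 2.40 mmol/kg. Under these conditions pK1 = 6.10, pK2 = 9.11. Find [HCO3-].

[HCO3⁻] = 2.25 mmol/kg

α₁ = 1 / (1 + [H⁺]/K1 + K2/[H⁺]) = 1 / (1 + 10^-1.32 + 10^-1.69)
   = 1 / (1 + 0.047863 + 0.020417) = 1/1.0683 = 0.9361
[HCO3⁻] = α₁ × DIC = 0.9361 × 2.40 = 2.25 mmol/kg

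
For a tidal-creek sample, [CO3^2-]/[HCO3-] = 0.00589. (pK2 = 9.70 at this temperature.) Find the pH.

pH = 7.47

From K2 = [H⁺][CO3^2-]/[HCO3-]:  pH = pK2 + log₁₀([CO3^2-]/[HCO3-])
log₁₀(0.00589) = -2.230
pH = 9.70 + (-2.230) = 7.47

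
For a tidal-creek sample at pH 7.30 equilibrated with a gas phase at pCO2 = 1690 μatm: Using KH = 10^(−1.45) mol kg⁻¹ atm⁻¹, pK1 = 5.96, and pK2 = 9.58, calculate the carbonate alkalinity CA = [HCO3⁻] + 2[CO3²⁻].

[CO2*] = KH · pCO2 = 10^(−1.45) × 1690×10^-6 = 5.996×10^-5 mol/kg
α₀ = 1/(1 + K1/[H⁺] + K1K2/[H⁺]²) = 1/(1 + 10^+1.34 + 10^-0.94) = 0.04349
DIC = [CO2*]/α₀ = 5.996×10^-5 / 0.04349 = 1.379 mmol/kg
CA = (α₁ + 2α₂)·DIC = (0.9515 + 2×0.004994) × 1.379 = 1.33 mmol/kg

CA = 1.33 mmol/kg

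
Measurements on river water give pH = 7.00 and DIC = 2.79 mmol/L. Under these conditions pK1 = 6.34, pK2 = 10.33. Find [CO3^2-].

[CO3²⁻] = 1.07 μmol/L

α₂ = 1 / (1 + [H⁺]/K2 + [H⁺]²/(K1K2)) = 1 / (1 + 10^+3.33 + 10^+2.67)
   = 1 / (1 + 2138.0 + 467.74) = 1/2606.7 = 0.0003836
[CO3²⁻] = α₂ × DIC = 0.0003836 × 2.79 = 0.00107 mmol/L = 1.07 μmol/L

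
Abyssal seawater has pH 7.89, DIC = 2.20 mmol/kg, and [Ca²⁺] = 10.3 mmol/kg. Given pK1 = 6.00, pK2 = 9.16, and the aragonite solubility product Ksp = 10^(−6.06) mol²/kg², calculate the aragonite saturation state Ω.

Ω = 1.31

α₂ = 1 / (1 + [H⁺]/K2 + [H⁺]²/(K1K2)) = 1 / (1 + 10^+1.27 + 10^-0.62)
   = 1 / (1 + 18.621 + 0.23988) = 1/19.861 = 0.05035
[CO3²⁻] = α₂ × DIC = 0.05035 × 2.20 = 0.1108 mmol/kg
Ksp = 10^(−6.06) = 8.710×10^-7
Ω = [Ca²⁺][CO3²⁻]/Ksp = (10.3×10^-3)(1.108×10^-4) / 8.710×10^-7 = 1.31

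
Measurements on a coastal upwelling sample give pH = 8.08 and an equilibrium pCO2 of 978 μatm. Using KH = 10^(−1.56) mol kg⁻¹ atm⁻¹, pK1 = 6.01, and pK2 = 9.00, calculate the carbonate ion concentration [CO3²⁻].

[CO2*] = KH · pCO2 = 10^(−1.56) × 978×10^-6 = 2.694×10^-5 mol/kg
α₀ = 1/(1 + K1/[H⁺] + K1K2/[H⁺]²) = 1/(1 + 10^+2.07 + 10^+1.15) = 0.007541
DIC = [CO2*]/α₀ = 2.694×10^-5 / 0.007541 = 3.572 mmol/kg
[CO3²⁻] = α₂·DIC; α₂ = 0.1065, so [CO3²⁻] = 0.1065 × 3.572 = 0.380 mmol/kg

[CO3²⁻] = 0.380 mmol/kg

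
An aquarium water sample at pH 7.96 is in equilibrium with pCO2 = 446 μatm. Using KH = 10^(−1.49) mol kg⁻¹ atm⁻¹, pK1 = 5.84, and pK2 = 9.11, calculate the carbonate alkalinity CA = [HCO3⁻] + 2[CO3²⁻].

[CO2*] = KH · pCO2 = 10^(−1.49) × 446×10^-6 = 1.443×10^-5 mol/kg
α₀ = 1/(1 + K1/[H⁺] + K1K2/[H⁺]²) = 1/(1 + 10^+2.12 + 10^+0.97) = 0.007034
DIC = [CO2*]/α₀ = 1.443×10^-5 / 0.007034 = 2.052 mmol/kg
CA = (α₁ + 2α₂)·DIC = (0.9273 + 2×0.06565) × 2.052 = 2.17 mmol/kg

CA = 2.17 mmol/kg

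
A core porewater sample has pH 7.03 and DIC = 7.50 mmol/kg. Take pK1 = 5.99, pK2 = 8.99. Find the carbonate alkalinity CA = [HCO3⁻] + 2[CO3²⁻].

CA = 6.95 mmol/kg

CA = [HCO3⁻] + 2[CO3²⁻] = (α₁ + 2α₂)·DIC
At pH 7.03: [H⁺]/K1 = 10^-1.04 = 0.091201, K2/[H⁺] = 10^-1.96 = 0.010965
α₁ = 1/(1 + 0.091201 + 0.010965) = 1/1.1022 = 0.9073; α₂ = α₁·K2/[H⁺] = 0.009948
α₁ + 2α₂ = 0.9272
CA = 0.9272 × 7.50 = 6.95 mmol/kg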